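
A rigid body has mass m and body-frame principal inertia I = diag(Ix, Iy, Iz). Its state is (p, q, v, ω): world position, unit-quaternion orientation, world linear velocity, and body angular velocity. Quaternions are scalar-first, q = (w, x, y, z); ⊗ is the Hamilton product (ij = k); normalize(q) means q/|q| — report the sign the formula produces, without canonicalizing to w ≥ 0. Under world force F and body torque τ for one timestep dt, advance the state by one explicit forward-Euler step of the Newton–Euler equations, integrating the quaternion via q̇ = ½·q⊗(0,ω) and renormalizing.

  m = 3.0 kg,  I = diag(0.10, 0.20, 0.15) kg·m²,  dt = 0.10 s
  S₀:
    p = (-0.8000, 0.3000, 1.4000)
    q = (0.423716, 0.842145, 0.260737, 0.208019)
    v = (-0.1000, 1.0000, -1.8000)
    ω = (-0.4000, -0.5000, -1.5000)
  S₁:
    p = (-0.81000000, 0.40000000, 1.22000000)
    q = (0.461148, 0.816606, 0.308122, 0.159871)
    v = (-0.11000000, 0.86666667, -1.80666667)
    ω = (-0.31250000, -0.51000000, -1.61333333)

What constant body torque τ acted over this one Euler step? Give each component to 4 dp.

rate change Δω = (0.08750000, -0.01000000, -0.11333333)
τ = I·(Δω/dt) + ω₀×(Iω₀) = (0.0500, -0.0500, -0.1500)

τ = (0.0500, -0.0500, -0.1500)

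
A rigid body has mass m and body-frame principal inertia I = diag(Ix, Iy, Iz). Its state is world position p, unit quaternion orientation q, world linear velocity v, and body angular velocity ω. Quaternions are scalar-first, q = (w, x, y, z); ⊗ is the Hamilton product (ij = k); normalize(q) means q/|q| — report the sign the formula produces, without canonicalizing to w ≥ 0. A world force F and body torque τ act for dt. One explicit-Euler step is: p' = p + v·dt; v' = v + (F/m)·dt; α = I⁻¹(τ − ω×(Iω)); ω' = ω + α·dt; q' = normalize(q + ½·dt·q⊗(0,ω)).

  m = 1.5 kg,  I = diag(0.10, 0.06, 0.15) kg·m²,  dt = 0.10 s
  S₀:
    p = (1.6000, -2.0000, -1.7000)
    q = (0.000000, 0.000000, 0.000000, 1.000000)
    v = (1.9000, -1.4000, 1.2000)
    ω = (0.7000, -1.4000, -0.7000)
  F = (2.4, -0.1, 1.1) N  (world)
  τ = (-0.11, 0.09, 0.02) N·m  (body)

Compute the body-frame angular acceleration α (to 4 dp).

ω×(Iω) gyroscopic = (0.0882, 0.0245, 0.0392)
angular accel α = (-1.9820, 1.0917, -0.1280)

α = (-1.9820, 1.0917, -0.1280)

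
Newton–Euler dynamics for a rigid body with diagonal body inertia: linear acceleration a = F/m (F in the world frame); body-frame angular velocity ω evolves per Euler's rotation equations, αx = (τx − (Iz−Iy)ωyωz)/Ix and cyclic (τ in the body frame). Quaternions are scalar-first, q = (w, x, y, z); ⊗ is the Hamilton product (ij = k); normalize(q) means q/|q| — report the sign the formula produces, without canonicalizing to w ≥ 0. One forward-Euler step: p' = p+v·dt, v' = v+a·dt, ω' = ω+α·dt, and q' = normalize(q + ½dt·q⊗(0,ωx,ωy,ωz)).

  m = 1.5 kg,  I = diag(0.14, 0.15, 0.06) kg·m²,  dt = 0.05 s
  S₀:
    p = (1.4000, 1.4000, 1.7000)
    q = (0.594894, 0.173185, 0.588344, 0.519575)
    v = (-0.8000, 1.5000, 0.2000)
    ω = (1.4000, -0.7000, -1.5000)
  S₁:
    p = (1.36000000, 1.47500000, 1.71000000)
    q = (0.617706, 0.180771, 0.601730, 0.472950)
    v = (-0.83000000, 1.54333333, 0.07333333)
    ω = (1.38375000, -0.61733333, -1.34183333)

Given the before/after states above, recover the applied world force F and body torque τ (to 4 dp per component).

velocity change Δv = (-0.03000000, 0.04333333, -0.12666667)
m·(v₁−v₀)/dt = (-0.9000, 1.3000, -3.8000)
Δω = ω₁−ω₀ = (-0.01625000, 0.08266667, 0.15816667)
I·α + gyro = (-0.1400, 0.0800, 0.1800)

F = (-0.9000, 1.3000, -3.8000)
τ = (-0.1400, 0.0800, 0.1800)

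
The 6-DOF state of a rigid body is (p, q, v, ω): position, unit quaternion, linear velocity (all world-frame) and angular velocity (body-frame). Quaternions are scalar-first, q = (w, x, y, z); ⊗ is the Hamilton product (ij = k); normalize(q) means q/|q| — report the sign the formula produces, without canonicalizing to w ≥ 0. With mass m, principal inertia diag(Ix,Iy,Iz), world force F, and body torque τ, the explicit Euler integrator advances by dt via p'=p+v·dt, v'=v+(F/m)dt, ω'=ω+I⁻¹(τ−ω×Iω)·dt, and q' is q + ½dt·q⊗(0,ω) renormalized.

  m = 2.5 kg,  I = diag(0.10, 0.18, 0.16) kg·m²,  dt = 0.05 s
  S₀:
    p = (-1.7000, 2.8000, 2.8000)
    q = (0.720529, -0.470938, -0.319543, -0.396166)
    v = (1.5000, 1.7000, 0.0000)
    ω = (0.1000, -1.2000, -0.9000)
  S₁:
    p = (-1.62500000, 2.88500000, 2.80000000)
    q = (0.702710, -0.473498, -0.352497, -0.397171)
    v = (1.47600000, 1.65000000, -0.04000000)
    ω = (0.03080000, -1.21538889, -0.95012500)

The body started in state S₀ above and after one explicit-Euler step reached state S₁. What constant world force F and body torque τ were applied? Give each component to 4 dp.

F = (-1.2000, -2.5000, -2.0000)
τ = (-0.1600, -0.0500, -0.1700)

velocity change Δv = (-0.02400000, -0.05000000, -0.04000000)
m·(v₁−v₀)/dt = (-1.2000, -2.5000, -2.0000)
ω₁ − ω₀ = (-0.06920000, -0.01538889, -0.05012500)
gyro term ω₀×Iω₀ = (-0.0216, 0.0054, -0.0096)
I·α + gyro = (-0.1600, -0.0500, -0.1700)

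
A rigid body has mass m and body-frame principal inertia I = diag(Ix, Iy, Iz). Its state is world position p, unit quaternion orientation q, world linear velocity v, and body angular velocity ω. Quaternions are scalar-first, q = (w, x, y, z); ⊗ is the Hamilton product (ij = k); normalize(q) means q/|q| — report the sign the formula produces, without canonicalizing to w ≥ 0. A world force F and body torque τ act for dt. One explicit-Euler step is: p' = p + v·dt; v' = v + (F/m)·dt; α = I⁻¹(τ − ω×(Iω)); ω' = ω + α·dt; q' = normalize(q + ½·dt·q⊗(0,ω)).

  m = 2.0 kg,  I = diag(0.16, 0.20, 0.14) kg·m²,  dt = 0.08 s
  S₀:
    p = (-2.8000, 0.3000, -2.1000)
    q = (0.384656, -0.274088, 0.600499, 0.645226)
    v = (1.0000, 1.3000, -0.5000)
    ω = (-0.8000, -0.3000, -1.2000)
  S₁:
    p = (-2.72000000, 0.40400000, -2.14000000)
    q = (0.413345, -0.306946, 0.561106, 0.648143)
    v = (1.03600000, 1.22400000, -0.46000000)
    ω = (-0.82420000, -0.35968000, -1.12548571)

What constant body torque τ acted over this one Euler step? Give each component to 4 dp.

τ = (-0.0700, -0.1300, 0.1400)

Δω = ω₁−ω₀ = (-0.02420000, -0.05968000, 0.07451429)
precession coupling = (-0.0216, 0.0192, 0.0096)
τ = I·(Δω/dt) + ω₀×(Iω₀) = (-0.0700, -0.1300, 0.1400)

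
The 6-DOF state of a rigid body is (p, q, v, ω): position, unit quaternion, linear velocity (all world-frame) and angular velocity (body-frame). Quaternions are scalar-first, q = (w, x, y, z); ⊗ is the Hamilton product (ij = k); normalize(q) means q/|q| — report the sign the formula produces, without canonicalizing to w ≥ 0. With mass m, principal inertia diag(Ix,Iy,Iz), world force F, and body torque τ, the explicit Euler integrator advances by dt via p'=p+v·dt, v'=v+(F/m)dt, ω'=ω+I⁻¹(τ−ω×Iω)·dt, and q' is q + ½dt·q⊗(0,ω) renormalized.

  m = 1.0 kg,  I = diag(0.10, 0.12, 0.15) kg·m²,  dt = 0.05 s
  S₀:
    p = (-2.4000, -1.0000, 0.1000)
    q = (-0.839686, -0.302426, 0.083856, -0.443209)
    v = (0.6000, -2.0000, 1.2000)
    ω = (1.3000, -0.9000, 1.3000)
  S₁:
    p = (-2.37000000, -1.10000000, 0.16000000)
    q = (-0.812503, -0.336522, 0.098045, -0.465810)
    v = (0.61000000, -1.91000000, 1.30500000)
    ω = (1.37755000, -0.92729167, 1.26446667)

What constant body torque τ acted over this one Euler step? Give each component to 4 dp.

τ = (0.1200, -0.1500, -0.1300)

ω₁ − ω₀ = (0.07755000, -0.02729167, -0.03553333)
gyro term ω₀×Iω₀ = (-0.0351, -0.0845, -0.0234)
I·α + gyro = (0.1200, -0.1500, -0.1300)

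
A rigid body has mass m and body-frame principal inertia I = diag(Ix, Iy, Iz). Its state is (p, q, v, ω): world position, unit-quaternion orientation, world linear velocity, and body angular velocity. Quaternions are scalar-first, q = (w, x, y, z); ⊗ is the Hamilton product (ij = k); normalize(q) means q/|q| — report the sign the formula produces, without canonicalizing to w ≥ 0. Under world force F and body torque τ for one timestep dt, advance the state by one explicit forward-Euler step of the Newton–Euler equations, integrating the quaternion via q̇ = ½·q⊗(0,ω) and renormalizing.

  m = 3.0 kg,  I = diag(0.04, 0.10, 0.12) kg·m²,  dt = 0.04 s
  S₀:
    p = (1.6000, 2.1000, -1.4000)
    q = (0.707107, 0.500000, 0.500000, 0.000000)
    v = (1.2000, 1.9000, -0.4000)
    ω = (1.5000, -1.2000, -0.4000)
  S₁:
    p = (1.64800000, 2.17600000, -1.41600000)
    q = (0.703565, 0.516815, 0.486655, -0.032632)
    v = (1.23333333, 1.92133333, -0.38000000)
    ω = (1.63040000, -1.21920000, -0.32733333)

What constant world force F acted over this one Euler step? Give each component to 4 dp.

F = (2.5000, 1.6000, 1.5000)

velocity change Δv = (0.03333333, 0.02133333, 0.02000000)
applied force F = (2.5000, 1.6000, 1.5000)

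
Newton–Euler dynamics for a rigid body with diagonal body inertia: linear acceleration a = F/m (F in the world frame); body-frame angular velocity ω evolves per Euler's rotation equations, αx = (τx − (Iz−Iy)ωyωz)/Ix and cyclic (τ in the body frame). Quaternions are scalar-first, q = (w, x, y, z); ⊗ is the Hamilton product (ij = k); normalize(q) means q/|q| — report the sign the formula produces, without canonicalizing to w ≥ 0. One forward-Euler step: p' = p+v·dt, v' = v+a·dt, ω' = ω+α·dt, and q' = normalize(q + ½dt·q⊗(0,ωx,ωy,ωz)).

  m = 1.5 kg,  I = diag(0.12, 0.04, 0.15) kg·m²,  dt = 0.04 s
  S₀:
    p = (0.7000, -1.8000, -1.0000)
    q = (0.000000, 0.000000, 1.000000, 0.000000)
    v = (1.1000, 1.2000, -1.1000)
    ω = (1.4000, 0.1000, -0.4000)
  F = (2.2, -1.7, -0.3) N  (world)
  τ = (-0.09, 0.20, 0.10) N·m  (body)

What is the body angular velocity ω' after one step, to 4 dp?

ω' = (1.3715, 0.2832, -0.3703)

gyro term ω×Iω = (-0.0044, 0.0168, -0.0112)
(τ − ω×Iω)/I = (-0.7133, 4.5800, 0.7413)
new body rate ω' = (1.3715, 0.2832, -0.3703)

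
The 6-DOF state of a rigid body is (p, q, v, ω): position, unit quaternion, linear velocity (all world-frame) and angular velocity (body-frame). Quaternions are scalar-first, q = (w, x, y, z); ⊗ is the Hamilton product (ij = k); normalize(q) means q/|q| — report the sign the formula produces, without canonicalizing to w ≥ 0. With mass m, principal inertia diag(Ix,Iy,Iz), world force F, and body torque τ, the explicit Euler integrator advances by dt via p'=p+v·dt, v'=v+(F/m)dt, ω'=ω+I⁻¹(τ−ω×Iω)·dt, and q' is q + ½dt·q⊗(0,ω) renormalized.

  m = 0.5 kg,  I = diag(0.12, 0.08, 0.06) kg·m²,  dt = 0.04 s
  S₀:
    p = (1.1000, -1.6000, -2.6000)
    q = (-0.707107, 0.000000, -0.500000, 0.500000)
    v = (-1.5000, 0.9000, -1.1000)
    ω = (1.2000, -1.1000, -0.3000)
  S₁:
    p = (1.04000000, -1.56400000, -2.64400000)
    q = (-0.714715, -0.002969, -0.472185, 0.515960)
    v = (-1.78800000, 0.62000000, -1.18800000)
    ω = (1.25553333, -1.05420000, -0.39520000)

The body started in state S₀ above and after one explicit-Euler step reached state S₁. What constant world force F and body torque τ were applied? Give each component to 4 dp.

rate change Δω = (0.05553333, 0.04580000, -0.09520000)
applied torque τ = (0.1600, 0.0700, -0.0900)
v₁ − v₀ = (-0.28800000, -0.28000000, -0.08800000)
F = m·Δv/dt = (-3.6000, -3.5000, -1.1000)

F = (-3.6000, -3.5000, -1.1000)
τ = (0.1600, 0.0700, -0.0900)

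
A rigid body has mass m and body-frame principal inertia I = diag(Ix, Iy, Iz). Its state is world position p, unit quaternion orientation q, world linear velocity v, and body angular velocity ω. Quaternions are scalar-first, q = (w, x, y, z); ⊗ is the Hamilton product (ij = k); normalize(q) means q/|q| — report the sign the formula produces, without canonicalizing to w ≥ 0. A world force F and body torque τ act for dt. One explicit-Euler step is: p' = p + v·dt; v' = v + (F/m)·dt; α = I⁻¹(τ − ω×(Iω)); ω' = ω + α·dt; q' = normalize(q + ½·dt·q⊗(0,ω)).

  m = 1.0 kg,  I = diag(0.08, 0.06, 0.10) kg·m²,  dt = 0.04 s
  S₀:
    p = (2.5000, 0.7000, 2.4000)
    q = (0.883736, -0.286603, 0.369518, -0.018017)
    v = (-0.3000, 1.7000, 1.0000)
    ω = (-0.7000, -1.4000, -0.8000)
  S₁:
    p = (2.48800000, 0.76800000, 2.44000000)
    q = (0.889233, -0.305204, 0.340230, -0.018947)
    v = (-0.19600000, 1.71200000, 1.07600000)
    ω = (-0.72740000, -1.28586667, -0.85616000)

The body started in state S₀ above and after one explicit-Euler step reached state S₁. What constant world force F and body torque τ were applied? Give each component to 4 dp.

Δω = ω₁−ω₀ = (-0.02740000, 0.11413333, -0.05616000)
applied torque τ = (-0.0100, 0.1600, -0.1600)
Δv = v₁−v₀ = (0.10400000, 0.01200000, 0.07600000)
F = m·Δv/dt = (2.6000, 0.3000, 1.9000)

F = (2.6000, 0.3000, 1.9000)
τ = (-0.0100, 0.1600, -0.1600)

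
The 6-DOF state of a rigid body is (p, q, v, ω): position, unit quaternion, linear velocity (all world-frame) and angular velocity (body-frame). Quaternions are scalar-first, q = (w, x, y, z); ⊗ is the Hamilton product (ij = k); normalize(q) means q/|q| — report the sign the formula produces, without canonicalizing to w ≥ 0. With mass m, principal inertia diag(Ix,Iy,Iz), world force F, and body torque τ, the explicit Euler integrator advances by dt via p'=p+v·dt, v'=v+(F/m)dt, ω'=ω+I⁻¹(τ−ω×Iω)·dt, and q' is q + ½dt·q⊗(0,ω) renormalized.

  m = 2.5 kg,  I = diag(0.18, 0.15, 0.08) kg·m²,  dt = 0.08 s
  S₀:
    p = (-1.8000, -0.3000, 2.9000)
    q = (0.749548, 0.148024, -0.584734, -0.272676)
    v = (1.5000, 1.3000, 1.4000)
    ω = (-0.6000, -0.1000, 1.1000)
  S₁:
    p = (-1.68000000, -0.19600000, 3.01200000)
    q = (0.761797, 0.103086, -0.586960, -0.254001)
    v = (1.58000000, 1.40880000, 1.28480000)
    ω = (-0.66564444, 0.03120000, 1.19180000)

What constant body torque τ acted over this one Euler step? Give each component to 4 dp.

τ = (-0.1400, 0.1800, 0.0900)

rate change Δω = (-0.06564444, 0.13120000, 0.09180000)
precession coupling = (0.0077, -0.0660, -0.0018)
I·α + gyro = (-0.1400, 0.1800, 0.0900)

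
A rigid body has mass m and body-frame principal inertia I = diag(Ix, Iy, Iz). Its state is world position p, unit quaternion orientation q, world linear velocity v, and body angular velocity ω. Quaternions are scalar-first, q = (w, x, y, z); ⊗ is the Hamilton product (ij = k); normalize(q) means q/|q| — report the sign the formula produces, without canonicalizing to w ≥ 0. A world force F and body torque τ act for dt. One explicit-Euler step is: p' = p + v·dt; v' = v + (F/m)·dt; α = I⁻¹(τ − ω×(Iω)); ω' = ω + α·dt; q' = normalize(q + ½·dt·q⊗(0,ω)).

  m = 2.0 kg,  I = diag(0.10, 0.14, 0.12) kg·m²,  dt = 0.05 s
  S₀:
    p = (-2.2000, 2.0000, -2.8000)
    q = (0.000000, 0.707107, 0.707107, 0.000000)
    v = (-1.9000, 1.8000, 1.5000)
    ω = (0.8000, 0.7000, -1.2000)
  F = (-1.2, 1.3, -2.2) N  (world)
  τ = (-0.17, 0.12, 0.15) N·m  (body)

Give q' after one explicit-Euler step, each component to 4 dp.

Hamilton product q⊗(0,ω) = (-1.0606605, -0.8485284, 0.8485284, -0.0707107)
q + ½dt·q⊗(0,ω), renormalized = (-0.0265, 0.6853, 0.7277, -0.0018)

q' = (-0.0265, 0.6853, 0.7277, -0.0018)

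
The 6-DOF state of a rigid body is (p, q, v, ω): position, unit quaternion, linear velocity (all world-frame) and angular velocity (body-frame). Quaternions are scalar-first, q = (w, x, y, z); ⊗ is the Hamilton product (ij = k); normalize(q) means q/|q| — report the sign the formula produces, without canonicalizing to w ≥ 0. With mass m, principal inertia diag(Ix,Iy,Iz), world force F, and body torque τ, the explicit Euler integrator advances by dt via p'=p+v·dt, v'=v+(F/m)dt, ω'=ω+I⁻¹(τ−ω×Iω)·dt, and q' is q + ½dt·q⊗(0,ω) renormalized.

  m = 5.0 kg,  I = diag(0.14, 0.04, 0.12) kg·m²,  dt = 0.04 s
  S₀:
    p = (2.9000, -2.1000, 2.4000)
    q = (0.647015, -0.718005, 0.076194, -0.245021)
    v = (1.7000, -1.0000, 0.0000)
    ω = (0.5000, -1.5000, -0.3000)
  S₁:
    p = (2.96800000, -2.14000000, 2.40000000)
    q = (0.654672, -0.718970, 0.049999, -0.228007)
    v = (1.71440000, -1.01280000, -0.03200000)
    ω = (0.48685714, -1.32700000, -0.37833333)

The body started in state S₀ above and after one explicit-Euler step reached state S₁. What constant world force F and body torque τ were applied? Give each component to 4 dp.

Δω = ω₁−ω₀ = (-0.01314286, 0.17300000, -0.07833333)
τ = I·(Δω/dt) + ω₀×(Iω₀) = (-0.0100, 0.1700, -0.1600)
Δv = v₁−v₀ = (0.01440000, -0.01280000, -0.03200000)
applied force F = (1.8000, -1.6000, -4.0000)

F = (1.8000, -1.6000, -4.0000)
τ = (-0.0100, 0.1700, -0.1600)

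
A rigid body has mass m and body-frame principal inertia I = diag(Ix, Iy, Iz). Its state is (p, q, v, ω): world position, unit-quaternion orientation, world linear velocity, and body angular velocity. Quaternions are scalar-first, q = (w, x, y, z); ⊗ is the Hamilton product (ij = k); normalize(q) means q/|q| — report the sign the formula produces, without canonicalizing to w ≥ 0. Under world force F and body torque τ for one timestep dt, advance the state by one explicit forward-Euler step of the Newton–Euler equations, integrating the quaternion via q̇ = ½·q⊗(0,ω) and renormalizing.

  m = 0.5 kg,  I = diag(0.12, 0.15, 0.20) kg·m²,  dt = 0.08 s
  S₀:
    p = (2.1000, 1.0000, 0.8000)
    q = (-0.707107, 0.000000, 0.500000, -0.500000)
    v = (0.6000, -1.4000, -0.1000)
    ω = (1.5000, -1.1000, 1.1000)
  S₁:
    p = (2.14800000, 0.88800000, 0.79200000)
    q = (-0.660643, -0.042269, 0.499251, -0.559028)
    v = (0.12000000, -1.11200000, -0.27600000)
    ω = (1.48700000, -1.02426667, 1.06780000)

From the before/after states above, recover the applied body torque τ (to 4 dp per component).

Δω = ω₁−ω₀ = (-0.01300000, 0.07573333, -0.03220000)
gyro term ω₀×Iω₀ = (-0.0605, -0.1320, -0.0495)
I·α + gyro = (-0.0800, 0.0100, -0.1300)

τ = (-0.0800, 0.0100, -0.1300)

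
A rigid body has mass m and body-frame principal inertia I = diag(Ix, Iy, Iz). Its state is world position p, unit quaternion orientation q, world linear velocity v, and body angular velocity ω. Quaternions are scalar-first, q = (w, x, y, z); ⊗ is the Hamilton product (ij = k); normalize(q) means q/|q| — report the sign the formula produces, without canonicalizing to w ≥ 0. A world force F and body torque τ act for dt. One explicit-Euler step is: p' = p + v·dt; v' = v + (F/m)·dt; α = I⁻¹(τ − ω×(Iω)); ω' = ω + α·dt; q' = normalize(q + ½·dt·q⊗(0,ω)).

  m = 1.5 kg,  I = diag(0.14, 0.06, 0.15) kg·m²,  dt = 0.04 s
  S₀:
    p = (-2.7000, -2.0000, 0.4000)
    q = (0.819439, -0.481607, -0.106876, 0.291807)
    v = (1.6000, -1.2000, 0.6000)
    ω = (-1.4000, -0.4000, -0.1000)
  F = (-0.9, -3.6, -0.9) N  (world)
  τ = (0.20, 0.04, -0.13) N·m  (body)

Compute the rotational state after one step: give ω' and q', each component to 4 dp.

ω' = (-1.3439, -0.3724, -0.1227)
q' = (0.8053, -0.5018, -0.1225, 0.2909)

precession coupling ω×(Iω) = (0.0036, -0.0014, -0.0448)
angular accel α = (1.4029, 0.6900, -0.5680)
new body rate ω' = (-1.3439, -0.3724, -0.1227)
Hamilton product q⊗(0,ω) = (-0.6878195, -1.0198042, -0.7844661, -0.0389275)
q + ½dt·q⊗(0,ω), renormalized = (0.8053, -0.5018, -0.1225, 0.2909)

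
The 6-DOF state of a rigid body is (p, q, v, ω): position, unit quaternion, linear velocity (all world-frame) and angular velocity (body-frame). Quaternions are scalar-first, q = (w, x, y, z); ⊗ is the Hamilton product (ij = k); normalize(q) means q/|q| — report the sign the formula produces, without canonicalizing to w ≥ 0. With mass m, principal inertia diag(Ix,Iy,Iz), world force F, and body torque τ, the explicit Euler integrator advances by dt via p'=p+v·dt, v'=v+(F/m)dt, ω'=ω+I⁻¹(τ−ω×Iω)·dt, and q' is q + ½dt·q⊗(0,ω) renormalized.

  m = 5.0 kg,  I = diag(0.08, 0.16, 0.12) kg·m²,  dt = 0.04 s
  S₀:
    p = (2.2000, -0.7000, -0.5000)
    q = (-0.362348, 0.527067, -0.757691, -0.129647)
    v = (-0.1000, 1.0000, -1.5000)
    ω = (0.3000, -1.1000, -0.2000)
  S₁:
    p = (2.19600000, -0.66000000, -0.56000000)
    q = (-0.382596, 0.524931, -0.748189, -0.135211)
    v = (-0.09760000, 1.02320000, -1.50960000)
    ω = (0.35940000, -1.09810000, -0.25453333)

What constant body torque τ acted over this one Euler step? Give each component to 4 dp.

τ = (0.1100, 0.0100, -0.1900)

rate change Δω = (0.05940000, 0.00190000, -0.05453333)
gyro term ω₀×Iω₀ = (-0.0088, 0.0024, -0.0264)
τ = I·(Δω/dt) + ω₀×(Iω₀) = (0.1100, 0.0100, -0.1900)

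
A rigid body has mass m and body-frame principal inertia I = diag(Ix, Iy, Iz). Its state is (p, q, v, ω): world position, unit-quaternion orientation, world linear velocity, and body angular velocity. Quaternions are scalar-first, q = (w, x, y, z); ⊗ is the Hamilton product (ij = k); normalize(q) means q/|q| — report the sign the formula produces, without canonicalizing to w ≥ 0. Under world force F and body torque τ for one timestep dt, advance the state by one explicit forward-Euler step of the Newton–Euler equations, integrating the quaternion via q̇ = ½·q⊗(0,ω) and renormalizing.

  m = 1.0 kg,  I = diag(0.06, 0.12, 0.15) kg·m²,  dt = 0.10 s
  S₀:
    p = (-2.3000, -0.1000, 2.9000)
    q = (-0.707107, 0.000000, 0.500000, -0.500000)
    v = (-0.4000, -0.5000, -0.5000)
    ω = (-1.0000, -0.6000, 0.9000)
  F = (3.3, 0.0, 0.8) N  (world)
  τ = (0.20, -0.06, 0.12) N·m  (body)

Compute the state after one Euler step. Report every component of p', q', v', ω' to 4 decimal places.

p' = (-2.3400, -0.1500, 2.8500)
q' = (-0.6678, 0.0427, 0.5447, -0.5055)
v' = (-0.0700, -0.5000, -0.4200)
ω' = (-0.6397, -0.7175, 0.9560)

(τ − ω×Iω)/I = (3.6033, -1.1750, 0.5600)
new body rate ω' = (-0.6397, -0.7175, 0.9560)
q⊗(0,ω) = (0.7500000, 0.8571070, 0.9242642, -0.1363963)
q + ½dt·q⊗(0,ω), renormalized = (-0.6678, 0.0427, 0.5447, -0.5055)
p + v·dt = (-2.3400, -0.1500, 2.8500)
v' = v + a·dt = (-0.0700, -0.5000, -0.4200)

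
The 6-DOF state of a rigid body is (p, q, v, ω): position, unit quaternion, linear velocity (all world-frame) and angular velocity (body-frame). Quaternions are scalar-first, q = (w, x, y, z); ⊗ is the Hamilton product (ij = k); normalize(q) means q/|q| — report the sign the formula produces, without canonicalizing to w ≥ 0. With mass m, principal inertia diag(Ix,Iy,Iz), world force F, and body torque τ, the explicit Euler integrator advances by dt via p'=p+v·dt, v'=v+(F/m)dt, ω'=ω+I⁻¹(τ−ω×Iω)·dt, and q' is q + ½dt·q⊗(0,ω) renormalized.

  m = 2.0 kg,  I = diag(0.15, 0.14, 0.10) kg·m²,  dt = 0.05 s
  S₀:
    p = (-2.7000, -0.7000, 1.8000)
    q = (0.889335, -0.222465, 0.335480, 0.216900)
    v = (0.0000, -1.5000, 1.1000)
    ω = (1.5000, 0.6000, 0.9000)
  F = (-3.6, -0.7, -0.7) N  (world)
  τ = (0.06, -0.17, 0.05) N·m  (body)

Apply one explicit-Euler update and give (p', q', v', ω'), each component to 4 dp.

gyro term ω×Iω = (-0.0216, 0.0675, -0.0090)
angular accel α = (0.5440, -1.6964, 0.5900)
new body rate ω' = (1.5272, 0.5152, 0.9295)
Hamilton product q⊗(0,ω) = (-0.0628005, 1.5057945, 1.0591695, 0.1637025)
q' = normalize(q + ½dt·q⊗(0,ω)) = (0.8868, -0.1846, 0.3616, 0.2208)
a = F/m = (-1.8000, -0.3500, -0.3500)
new position p' = (-2.7000, -0.7750, 1.8550)
v + (F/m)dt = (-0.0900, -1.5175, 1.0825)

p' = (-2.7000, -0.7750, 1.8550)
q' = (0.8868, -0.1846, 0.3616, 0.2208)
v' = (-0.0900, -1.5175, 1.0825)
ω' = (1.5272, 0.5152, 0.9295)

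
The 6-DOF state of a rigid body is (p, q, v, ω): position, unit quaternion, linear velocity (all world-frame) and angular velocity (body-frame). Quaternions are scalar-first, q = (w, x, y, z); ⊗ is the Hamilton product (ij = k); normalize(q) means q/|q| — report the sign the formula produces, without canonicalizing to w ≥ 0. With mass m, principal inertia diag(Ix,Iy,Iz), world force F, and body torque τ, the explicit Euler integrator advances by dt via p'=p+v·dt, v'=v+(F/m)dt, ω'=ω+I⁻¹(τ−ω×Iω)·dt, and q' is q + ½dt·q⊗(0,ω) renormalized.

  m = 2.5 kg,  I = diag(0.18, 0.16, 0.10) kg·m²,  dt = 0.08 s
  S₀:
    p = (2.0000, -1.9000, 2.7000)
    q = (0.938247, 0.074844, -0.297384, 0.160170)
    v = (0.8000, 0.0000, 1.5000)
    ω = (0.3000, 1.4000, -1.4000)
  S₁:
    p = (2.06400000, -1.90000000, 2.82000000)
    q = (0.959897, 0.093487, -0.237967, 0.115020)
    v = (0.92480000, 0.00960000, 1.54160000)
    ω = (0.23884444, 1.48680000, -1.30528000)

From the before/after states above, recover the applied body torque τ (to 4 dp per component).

τ = (-0.0200, 0.1400, 0.1100)

Δω = ω₁−ω₀ = (-0.06115556, 0.08680000, 0.09472000)
precession coupling = (0.1176, -0.0336, -0.0084)
τ = I·(Δω/dt) + ω₀×(Iω₀) = (-0.0200, 0.1400, 0.1100)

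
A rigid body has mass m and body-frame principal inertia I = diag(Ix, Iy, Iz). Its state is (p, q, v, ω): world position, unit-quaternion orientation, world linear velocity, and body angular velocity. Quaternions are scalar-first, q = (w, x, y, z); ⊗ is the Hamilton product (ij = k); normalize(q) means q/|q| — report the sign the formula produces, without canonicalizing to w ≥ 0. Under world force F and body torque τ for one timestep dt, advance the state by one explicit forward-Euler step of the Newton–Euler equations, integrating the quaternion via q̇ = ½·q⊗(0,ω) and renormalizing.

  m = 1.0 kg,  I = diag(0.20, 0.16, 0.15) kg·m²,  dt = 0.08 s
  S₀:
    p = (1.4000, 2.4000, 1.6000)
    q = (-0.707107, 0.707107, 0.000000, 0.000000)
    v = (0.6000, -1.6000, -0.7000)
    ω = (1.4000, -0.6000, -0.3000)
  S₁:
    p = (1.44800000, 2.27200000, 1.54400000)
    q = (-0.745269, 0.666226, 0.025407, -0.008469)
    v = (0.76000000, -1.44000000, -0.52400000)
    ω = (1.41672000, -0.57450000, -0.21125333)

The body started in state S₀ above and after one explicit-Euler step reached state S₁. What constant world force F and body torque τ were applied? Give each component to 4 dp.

F = (2.0000, 2.0000, 2.2000)
τ = (0.0400, 0.0300, 0.2000)

Δω = ω₁−ω₀ = (0.01672000, 0.02550000, 0.08874667)
gyro term ω₀×Iω₀ = (-0.0018, -0.0210, 0.0336)
I·α + gyro = (0.0400, 0.0300, 0.2000)
v₁ − v₀ = (0.16000000, 0.16000000, 0.17600000)
m·(v₁−v₀)/dt = (2.0000, 2.0000, 2.2000)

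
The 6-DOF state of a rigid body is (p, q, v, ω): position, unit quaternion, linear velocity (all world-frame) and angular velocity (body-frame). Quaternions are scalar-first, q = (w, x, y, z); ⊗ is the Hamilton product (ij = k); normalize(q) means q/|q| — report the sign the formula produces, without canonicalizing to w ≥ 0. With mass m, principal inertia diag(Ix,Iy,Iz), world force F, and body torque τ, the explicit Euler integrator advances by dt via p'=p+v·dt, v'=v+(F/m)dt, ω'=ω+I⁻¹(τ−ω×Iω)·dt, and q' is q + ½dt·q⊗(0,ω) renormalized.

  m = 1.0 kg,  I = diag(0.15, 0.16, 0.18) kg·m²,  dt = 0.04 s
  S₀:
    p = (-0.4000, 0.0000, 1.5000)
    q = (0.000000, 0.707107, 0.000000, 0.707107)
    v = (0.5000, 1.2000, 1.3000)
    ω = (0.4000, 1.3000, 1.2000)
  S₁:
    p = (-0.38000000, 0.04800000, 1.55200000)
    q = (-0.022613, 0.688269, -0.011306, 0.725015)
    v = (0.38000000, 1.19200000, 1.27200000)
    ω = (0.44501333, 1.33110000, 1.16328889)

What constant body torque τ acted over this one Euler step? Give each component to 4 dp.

Δω = ω₁−ω₀ = (0.04501333, 0.03110000, -0.03671111)
gyro term ω₀×Iω₀ = (0.0312, -0.0144, 0.0052)
τ = I·(Δω/dt) + ω₀×(Iω₀) = (0.2000, 0.1100, -0.1600)

τ = (0.2000, 0.1100, -0.1600)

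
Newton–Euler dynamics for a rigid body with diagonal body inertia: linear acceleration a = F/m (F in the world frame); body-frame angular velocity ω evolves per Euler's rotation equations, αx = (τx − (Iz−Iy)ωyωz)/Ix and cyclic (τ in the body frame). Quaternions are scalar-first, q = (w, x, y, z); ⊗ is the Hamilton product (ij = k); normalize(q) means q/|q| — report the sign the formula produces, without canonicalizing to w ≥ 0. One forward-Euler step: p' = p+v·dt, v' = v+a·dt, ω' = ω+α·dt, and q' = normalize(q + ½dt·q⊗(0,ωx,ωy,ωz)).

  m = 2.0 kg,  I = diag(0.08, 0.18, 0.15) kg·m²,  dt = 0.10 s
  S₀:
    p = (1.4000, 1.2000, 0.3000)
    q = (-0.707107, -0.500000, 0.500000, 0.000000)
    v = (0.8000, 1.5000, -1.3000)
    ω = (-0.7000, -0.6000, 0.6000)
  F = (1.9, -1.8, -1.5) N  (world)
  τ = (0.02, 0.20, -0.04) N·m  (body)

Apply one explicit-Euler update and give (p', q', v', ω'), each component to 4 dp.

p' = (1.4800, 1.3500, 0.1700)
q' = (-0.7085, -0.4596, 0.5354, 0.0113)
v' = (0.8950, 1.4100, -1.3750)
ω' = (-0.6885, -0.5052, 0.5453)

α = I⁻¹(τ − ω×Iω) = (0.1150, 0.9478, -0.5467)
ω' = ω + α·dt = (-0.6885, -0.5052, 0.5453)
Hamilton product q⊗(0,ω) = (-0.0500000, 0.7949749, 0.7242642, 0.2257358)
updated quaternion q' = (-0.7085, -0.4596, 0.5354, 0.0113)
linear accel F/m = (0.9500, -0.9000, -0.7500)
p + v·dt = (1.4800, 1.3500, 0.1700)
v + (F/m)dt = (0.8950, 1.4100, -1.3750)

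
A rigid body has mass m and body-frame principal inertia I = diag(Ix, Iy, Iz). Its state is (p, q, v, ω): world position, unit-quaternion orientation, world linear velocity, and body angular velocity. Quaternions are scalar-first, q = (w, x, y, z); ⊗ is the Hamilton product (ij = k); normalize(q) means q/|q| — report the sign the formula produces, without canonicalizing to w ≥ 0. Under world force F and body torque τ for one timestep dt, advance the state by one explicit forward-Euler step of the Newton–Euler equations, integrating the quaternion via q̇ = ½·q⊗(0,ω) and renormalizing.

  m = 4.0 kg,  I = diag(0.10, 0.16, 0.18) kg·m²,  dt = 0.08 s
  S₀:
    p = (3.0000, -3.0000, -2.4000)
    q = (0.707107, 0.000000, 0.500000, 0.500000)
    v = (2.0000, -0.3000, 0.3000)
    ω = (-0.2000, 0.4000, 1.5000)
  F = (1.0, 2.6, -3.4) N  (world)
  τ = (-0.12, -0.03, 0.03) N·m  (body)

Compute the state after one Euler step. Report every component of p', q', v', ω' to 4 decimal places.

linear accel F/m = (0.2500, 0.6500, -0.8500)
p' = p + v·dt = (3.1600, -3.0240, -2.3760)
new velocity v' = (2.0200, -0.2480, 0.2320)
gyro term ω×Iω = (0.0120, 0.0240, -0.0048)
α = I⁻¹(τ − ω×Iω) = (-1.3200, -0.3375, 0.1933)
new body rate ω' = (-0.3056, 0.3730, 1.5155)
q⊗(0,ω) = (-0.9500000, 0.4085786, 0.1828428, 1.1606605)
updated quaternion q' = (0.6678, 0.0163, 0.5063, 0.5454)

p' = (3.1600, -3.0240, -2.3760)
q' = (0.6678, 0.0163, 0.5063, 0.5454)
v' = (2.0200, -0.2480, 0.2320)
ω' = (-0.3056, 0.3730, 1.5155)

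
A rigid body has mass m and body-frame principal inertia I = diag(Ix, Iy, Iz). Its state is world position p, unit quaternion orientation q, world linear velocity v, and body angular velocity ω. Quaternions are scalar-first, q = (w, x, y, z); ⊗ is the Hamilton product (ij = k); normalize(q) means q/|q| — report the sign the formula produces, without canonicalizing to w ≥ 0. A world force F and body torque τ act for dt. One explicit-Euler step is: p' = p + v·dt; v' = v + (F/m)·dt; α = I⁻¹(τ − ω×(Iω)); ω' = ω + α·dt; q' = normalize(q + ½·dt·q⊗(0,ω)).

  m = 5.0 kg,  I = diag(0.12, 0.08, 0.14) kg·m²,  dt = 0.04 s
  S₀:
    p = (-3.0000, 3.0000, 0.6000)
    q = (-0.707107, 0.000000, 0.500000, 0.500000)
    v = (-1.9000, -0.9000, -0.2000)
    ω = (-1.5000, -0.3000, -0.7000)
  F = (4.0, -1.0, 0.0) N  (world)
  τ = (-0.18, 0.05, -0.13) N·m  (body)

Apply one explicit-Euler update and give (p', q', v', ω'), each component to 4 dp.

p' = (-3.0760, 2.9640, 0.5920)
q' = (-0.6967, 0.0172, 0.4890, 0.5246)
v' = (-1.8680, -0.9080, -0.2000)
ω' = (-1.5642, -0.2645, -0.7320)

linear accel F/m = (0.8000, -0.2000, 0.0000)
p + v·dt = (-3.0760, 2.9640, 0.5920)
v' = v + a·dt = (-1.8680, -0.9080, -0.2000)
gyro term ω×Iω = (0.0126, -0.0210, -0.0180)
α = I⁻¹(τ − ω×Iω) = (-1.6050, 0.8875, -0.8000)
new body rate ω' = (-1.5642, -0.2645, -0.7320)
Hamilton product q⊗(0,ω) = (0.5000000, 0.8606605, -0.5378679, 1.2449749)
q' = normalize(q + ½dt·q⊗(0,ω)) = (-0.6967, 0.0172, 0.4890, 0.5246)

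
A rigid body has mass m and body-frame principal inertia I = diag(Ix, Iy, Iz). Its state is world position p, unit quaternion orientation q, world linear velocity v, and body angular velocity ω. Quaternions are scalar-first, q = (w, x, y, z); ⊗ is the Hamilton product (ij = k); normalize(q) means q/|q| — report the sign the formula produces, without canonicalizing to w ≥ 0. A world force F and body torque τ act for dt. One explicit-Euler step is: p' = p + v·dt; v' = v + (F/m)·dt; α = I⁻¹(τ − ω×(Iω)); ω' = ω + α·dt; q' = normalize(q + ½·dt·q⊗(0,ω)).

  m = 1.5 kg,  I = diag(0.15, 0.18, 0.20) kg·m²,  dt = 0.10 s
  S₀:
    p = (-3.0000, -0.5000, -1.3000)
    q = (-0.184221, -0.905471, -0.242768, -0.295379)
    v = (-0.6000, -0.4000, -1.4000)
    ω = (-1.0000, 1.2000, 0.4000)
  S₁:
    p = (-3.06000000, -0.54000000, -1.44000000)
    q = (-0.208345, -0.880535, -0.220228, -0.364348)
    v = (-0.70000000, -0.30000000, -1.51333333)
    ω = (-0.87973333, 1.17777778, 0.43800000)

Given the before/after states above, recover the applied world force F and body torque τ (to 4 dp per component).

rate change Δω = (0.12026667, -0.02222222, 0.03800000)
ω₀×(Iω₀) = (0.0096, 0.0200, -0.0360)
τ = I·(Δω/dt) + ω₀×(Iω₀) = (0.1900, -0.0200, 0.0400)
v₁ − v₀ = (-0.10000000, 0.10000000, -0.11333333)
m·(v₁−v₀)/dt = (-1.5000, 1.5000, -1.7000)

F = (-1.5000, 1.5000, -1.7000)
τ = (0.1900, -0.0200, 0.0400)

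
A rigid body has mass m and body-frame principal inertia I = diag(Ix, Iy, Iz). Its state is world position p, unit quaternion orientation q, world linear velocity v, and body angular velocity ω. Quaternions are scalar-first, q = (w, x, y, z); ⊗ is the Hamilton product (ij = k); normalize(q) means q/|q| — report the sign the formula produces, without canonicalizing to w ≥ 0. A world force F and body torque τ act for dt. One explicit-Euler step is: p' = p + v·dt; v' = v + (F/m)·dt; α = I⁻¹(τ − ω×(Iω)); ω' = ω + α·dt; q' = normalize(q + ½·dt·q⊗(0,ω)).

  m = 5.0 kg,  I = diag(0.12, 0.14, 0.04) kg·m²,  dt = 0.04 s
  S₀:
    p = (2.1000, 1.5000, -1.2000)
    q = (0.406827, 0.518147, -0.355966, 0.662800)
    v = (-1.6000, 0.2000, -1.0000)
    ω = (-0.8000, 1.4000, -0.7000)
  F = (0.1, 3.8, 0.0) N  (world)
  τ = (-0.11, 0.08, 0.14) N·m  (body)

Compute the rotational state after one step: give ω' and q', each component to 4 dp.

ω×(Iω) gyroscopic = (0.0980, 0.0448, -0.0224)
(τ − ω×Iω)/I = (-1.7333, 0.2514, 4.0600)
ω' = ω + α·dt = (-0.8693, 1.4101, -0.5376)
q⊗(0,ω) = (1.3768300, -1.0042054, 0.4020207, 0.1558541)
updated quaternion q' = (0.4341, 0.4978, -0.3477, 0.6655)

ω' = (-0.8693, 1.4101, -0.5376)
q' = (0.4341, 0.4978, -0.3477, 0.6655)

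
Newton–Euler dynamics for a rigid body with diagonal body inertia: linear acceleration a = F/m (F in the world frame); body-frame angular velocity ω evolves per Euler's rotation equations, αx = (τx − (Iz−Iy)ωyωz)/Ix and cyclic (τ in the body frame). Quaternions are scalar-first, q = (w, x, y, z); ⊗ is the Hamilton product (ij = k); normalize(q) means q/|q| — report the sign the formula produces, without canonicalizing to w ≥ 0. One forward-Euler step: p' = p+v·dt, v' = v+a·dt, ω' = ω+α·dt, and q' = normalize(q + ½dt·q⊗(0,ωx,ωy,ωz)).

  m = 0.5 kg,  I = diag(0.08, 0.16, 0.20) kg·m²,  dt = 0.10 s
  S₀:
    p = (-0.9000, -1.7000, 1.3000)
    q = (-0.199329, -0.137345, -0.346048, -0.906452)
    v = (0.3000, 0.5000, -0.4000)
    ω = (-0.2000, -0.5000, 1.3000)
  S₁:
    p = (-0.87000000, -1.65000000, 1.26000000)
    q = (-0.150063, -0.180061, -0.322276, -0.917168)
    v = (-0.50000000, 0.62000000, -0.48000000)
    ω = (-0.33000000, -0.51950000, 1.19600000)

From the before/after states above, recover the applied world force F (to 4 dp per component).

F = (-4.0000, 0.6000, -0.4000)

velocity change Δv = (-0.80000000, 0.12000000, -0.08000000)
applied force F = (-4.0000, 0.6000, -0.4000)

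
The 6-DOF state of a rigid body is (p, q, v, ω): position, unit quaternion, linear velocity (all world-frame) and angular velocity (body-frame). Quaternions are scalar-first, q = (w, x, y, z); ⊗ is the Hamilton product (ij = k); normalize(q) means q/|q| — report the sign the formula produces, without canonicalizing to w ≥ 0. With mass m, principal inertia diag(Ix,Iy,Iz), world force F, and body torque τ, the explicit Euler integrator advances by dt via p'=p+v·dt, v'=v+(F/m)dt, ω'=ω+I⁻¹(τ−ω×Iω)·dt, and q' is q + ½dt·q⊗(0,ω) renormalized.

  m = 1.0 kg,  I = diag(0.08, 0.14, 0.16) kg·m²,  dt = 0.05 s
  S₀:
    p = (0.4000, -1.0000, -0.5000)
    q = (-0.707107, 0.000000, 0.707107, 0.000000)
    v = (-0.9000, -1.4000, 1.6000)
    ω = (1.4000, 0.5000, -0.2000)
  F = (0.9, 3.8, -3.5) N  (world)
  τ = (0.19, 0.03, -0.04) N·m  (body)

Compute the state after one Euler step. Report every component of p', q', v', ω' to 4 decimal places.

new position p' = (0.3550, -1.0700, -0.4200)
new velocity v' = (-0.8550, -1.2100, 1.4250)
gyro term ω×Iω = (-0.0020, 0.0224, 0.0420)
angular accel α = (2.4000, 0.0543, -0.5125)
ω' = ω + α·dt = (1.5200, 0.5027, -0.2256)
2q̇ = q⊗(0,ω) = (-0.3535535, -1.1313712, -0.3535535, -0.8485284)
q' = normalize(q + ½dt·q⊗(0,ω)) = (-0.7154, -0.0283, 0.6978, -0.0212)

p' = (0.3550, -1.0700, -0.4200)
q' = (-0.7154, -0.0283, 0.6978, -0.0212)
v' = (-0.8550, -1.2100, 1.4250)
ω' = (1.5200, 0.5027, -0.2256)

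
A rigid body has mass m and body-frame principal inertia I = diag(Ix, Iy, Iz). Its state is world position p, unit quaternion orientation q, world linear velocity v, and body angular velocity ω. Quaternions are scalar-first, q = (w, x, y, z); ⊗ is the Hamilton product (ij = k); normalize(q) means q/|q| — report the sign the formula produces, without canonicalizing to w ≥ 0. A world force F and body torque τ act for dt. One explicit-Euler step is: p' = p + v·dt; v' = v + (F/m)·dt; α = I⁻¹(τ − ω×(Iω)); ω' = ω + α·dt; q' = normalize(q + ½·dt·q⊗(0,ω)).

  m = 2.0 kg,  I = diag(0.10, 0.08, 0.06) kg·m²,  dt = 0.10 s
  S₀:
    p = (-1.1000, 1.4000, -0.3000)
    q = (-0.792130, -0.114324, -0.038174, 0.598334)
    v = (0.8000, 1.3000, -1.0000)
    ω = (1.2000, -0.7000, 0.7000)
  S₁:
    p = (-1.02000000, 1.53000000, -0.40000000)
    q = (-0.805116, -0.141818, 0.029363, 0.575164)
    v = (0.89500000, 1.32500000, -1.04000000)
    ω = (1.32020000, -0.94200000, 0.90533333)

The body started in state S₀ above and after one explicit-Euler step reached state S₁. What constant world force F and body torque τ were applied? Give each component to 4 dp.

F = (1.9000, 0.5000, -0.8000)
τ = (0.1300, -0.1600, 0.1400)

Δω = ω₁−ω₀ = (0.12020000, -0.24200000, 0.20533333)
ω₀×(Iω₀) = (0.0098, 0.0336, 0.0168)
applied torque τ = (0.1300, -0.1600, 0.1400)
v₁ − v₀ = (0.09500000, 0.02500000, -0.04000000)
m·(v₁−v₀)/dt = (1.9000, 0.5000, -0.8000)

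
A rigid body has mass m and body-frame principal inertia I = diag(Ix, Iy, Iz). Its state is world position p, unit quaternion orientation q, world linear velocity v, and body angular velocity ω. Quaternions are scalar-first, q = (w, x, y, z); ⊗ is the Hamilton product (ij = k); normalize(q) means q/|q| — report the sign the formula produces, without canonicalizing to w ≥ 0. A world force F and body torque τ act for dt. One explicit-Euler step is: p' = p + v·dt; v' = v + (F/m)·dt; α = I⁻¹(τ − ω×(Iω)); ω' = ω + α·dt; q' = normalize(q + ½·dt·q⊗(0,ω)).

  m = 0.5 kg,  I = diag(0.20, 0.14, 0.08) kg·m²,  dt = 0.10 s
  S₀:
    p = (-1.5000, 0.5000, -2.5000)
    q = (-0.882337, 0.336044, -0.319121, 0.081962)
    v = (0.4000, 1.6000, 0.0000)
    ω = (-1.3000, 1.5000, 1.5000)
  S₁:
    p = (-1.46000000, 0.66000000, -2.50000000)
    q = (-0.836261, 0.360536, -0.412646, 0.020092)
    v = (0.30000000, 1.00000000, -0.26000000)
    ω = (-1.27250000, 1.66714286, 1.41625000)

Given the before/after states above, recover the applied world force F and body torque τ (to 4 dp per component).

F = (-0.5000, -3.0000, -1.3000)
τ = (-0.0800, 0.0000, 0.0500)

ω₁ − ω₀ = (0.02750000, 0.16714286, -0.08375000)
τ = I·(Δω/dt) + ω₀×(Iω₀) = (-0.0800, 0.0000, 0.0500)
velocity change Δv = (-0.10000000, -0.60000000, -0.26000000)
m·(v₁−v₀)/dt = (-0.5000, -3.0000, -1.3000)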